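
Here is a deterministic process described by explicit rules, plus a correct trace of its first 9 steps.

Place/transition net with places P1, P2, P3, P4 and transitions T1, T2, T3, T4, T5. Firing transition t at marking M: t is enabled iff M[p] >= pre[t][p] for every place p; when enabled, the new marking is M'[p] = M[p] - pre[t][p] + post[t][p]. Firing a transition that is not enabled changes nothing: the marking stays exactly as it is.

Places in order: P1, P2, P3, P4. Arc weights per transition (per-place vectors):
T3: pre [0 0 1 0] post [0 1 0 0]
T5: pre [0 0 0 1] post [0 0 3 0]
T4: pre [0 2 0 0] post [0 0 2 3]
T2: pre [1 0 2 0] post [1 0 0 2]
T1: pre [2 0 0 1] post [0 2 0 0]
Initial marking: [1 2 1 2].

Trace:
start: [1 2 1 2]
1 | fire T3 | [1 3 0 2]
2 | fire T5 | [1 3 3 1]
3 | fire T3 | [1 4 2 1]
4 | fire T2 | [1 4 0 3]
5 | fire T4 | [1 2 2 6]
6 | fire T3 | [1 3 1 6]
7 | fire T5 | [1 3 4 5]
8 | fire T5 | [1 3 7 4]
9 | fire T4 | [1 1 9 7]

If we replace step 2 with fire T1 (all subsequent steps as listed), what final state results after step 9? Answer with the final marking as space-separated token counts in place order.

1 0 9 6

(re-executing from step 2 with the substitution; state before step 2: [1 3 0 2])
2 | fire T1 | [1 3 0 2]
3 | fire T3 | [1 3 0 2]
4 | fire T2 | [1 3 0 2]
5 | fire T4 | [1 1 2 5]
6 | fire T3 | [1 2 1 5]
7 | fire T5 | [1 2 4 4]
8 | fire T5 | [1 2 7 3]
9 | fire T4 | [1 0 9 6]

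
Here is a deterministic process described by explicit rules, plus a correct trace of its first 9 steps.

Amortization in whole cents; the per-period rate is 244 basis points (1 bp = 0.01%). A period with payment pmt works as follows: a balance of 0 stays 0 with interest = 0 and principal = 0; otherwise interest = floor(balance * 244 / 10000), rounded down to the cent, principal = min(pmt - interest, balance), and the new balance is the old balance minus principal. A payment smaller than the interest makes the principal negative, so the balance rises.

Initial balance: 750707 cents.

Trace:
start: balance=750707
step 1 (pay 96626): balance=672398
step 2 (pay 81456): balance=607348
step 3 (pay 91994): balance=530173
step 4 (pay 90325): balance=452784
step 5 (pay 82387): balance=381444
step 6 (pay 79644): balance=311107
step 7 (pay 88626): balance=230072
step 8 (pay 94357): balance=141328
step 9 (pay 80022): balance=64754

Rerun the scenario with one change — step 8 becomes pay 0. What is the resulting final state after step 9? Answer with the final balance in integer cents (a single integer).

161413

(re-executing from step 8 with the substitution; state before step 8: balance=230072)
step 8 (pay 0): balance=235685
step 9 (pay 80022): balance=161413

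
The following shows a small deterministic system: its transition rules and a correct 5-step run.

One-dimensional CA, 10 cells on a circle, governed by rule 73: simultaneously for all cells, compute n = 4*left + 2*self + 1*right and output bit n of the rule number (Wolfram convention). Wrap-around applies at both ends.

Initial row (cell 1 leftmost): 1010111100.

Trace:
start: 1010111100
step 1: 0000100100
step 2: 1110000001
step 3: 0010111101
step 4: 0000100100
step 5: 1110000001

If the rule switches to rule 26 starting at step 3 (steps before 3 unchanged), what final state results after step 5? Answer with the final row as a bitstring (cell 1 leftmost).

(re-executing steps 3..5 under rule 26; state before step 3: 1110000001)
step 3: 0001000011
step 4: 1010100110
step 5: 0000011100

0000011100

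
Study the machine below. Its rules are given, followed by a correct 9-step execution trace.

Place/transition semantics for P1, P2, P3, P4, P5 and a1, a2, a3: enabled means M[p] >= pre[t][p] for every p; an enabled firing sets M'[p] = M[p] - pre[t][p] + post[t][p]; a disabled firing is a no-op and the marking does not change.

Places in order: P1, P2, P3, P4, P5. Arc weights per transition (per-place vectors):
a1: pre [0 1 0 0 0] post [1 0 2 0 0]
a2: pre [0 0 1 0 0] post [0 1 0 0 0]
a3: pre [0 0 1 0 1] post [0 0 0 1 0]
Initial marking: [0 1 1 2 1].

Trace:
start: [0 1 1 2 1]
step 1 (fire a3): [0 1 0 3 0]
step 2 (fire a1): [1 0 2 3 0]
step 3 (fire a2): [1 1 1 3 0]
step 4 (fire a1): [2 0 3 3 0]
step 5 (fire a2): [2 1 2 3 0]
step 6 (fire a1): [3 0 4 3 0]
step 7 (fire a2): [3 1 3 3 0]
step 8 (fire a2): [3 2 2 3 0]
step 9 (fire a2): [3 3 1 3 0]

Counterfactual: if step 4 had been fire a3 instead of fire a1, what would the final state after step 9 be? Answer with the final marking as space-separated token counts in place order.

(re-executing from step 4 with the substitution; state before step 4: [1 1 1 3 0])
step 4 (fire a3): [1 1 1 3 0]
step 5 (fire a2): [1 2 0 3 0]
step 6 (fire a1): [2 1 2 3 0]
step 7 (fire a2): [2 2 1 3 0]
step 8 (fire a2): [2 3 0 3 0]
step 9 (fire a2): [2 3 0 3 0]

2 3 0 3 0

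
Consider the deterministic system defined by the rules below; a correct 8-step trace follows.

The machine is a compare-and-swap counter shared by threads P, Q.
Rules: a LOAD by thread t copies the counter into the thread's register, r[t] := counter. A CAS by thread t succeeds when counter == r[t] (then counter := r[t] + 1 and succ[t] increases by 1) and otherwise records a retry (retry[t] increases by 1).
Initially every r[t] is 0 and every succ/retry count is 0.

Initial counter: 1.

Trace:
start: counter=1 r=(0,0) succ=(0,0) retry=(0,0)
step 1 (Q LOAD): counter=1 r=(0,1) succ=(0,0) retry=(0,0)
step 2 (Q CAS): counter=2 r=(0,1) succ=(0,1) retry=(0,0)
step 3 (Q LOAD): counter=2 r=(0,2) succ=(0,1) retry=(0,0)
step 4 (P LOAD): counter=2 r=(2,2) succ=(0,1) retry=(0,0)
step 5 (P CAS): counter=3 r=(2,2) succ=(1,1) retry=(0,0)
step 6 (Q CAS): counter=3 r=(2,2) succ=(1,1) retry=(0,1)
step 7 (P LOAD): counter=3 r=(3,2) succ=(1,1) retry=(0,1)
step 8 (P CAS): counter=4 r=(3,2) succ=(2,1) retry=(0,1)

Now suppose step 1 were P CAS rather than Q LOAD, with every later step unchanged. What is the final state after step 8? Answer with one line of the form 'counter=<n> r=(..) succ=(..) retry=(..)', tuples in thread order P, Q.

counter=3 r=(2,1) succ=(2,0) retry=(1,2)

(re-executing from step 1 with the substitution; state before step 1: counter=1 r=(0,0) succ=(0,0) retry=(0,0))
step 1 (P CAS): counter=1 r=(0,0) succ=(0,0) retry=(1,0)
step 2 (Q CAS): counter=1 r=(0,0) succ=(0,0) retry=(1,1)
step 3 (Q LOAD): counter=1 r=(0,1) succ=(0,0) retry=(1,1)
step 4 (P LOAD): counter=1 r=(1,1) succ=(0,0) retry=(1,1)
step 5 (P CAS): counter=2 r=(1,1) succ=(1,0) retry=(1,1)
step 6 (Q CAS): counter=2 r=(1,1) succ=(1,0) retry=(1,2)
step 7 (P LOAD): counter=2 r=(2,1) succ=(1,0) retry=(1,2)
step 8 (P CAS): counter=3 r=(2,1) succ=(2,0) retry=(1,2)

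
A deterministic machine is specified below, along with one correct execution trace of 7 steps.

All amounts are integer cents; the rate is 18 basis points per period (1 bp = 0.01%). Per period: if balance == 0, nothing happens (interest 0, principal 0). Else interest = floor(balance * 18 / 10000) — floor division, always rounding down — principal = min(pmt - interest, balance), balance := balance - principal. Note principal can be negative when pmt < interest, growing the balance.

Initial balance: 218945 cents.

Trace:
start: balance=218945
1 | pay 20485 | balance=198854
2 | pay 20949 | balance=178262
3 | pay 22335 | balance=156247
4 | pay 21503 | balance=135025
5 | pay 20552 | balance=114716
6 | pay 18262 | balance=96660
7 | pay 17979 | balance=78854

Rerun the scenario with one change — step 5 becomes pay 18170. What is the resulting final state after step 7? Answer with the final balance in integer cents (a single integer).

81245

(re-executing from step 5 with the substitution; state before step 5: balance=135025)
5 | pay 18170 | balance=117098
6 | pay 18262 | balance=99046
7 | pay 17979 | balance=81245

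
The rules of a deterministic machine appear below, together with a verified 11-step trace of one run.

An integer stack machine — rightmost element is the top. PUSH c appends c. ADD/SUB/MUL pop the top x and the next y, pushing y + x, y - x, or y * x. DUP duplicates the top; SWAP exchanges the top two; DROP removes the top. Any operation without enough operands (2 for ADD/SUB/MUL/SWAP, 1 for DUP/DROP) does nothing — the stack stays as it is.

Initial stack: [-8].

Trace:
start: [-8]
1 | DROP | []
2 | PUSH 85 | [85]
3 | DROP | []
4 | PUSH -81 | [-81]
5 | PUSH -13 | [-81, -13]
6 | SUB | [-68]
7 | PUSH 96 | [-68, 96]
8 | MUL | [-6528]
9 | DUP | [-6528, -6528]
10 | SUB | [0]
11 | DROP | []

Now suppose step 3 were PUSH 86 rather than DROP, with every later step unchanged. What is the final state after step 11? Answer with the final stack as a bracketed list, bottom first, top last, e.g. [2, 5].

[85, 86]

(re-executing from step 3 with the substitution; state before step 3: [85])
3 | PUSH 86 | [85, 86]
4 | PUSH -81 | [85, 86, -81]
5 | PUSH -13 | [85, 86, -81, -13]
6 | SUB | [85, 86, -68]
7 | PUSH 96 | [85, 86, -68, 96]
8 | MUL | [85, 86, -6528]
9 | DUP | [85, 86, -6528, -6528]
10 | SUB | [85, 86, 0]
11 | DROP | [85, 86]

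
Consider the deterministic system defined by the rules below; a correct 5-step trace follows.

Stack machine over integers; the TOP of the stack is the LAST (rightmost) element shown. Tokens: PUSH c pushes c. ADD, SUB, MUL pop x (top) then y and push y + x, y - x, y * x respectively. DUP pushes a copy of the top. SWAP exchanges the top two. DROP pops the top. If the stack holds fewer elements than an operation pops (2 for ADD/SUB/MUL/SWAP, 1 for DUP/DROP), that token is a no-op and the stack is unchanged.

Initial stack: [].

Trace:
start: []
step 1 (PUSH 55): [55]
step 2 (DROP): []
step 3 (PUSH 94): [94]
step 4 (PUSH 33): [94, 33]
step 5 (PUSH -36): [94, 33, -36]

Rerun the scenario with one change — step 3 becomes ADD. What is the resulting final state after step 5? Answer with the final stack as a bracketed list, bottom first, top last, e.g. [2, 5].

[33, -36]

(re-executing from step 3 with the substitution; state before step 3: [])
step 3 (ADD): []
step 4 (PUSH 33): [33]
step 5 (PUSH -36): [33, -36]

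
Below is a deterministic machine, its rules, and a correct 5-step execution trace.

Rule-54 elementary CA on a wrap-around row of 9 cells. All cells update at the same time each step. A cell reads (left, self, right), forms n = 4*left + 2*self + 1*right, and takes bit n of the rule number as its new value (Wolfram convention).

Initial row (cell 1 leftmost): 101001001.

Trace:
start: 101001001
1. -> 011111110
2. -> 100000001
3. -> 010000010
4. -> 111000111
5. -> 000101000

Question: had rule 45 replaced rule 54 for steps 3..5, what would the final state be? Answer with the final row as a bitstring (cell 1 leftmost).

001011010

(re-executing steps 3..5 under rule 45; state before step 3: 100000001)
3. -> 001111101
4. -> 001000011
5. -> 001011010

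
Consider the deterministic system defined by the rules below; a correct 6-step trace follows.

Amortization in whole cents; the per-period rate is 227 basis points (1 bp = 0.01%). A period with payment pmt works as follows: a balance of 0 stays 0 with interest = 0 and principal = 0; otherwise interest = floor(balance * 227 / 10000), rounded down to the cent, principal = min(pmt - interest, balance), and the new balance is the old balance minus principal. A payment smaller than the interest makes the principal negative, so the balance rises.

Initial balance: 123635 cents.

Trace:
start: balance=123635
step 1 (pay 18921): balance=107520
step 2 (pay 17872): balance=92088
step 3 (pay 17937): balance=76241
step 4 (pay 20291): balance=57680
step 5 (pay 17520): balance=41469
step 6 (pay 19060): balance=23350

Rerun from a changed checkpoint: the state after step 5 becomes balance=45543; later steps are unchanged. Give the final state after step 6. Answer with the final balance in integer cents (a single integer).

state after step 5 := balance=45543
step 6 (pay 19060): balance=27516

27516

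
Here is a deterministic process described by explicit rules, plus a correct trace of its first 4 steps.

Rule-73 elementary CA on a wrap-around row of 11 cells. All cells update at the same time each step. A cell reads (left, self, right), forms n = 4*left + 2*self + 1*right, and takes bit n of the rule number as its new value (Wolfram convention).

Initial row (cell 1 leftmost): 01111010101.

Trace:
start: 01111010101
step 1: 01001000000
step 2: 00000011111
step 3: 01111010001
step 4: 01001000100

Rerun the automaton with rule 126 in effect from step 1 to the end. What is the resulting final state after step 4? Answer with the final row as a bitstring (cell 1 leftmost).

(re-executing steps 1..4 under rule 126; state before step 1: 01111010101)
step 1: 11001111111
step 2: 01111000000
step 3: 11001100000
step 4: 11111110001

11111110001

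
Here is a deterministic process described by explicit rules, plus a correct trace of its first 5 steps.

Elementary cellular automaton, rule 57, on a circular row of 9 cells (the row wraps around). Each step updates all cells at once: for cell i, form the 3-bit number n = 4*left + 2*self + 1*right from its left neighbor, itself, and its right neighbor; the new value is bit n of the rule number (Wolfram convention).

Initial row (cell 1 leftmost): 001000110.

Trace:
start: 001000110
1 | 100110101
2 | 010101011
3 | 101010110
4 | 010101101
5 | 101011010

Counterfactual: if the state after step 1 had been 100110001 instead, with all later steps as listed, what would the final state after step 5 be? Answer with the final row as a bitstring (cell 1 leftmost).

101101010

state after step 1 := 100110001
2 | 010101101
3 | 101011010
4 | 010110101
5 | 101101010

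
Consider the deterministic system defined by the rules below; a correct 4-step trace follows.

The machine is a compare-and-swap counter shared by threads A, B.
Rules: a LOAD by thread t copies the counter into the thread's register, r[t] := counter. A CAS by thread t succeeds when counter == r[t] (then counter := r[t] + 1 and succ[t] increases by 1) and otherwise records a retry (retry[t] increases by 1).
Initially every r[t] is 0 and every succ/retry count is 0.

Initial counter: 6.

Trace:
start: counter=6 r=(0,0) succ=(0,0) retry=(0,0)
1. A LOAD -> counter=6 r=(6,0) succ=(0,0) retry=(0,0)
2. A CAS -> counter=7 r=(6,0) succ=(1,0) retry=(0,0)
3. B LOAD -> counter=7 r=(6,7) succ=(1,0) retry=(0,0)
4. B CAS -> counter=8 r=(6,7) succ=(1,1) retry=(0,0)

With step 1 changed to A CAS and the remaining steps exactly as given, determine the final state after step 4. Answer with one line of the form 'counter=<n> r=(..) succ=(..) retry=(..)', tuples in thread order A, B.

(re-executing from step 1 with the substitution; state before step 1: counter=6 r=(0,0) succ=(0,0) retry=(0,0))
1. A CAS -> counter=6 r=(0,0) succ=(0,0) retry=(1,0)
2. A CAS -> counter=6 r=(0,0) succ=(0,0) retry=(2,0)
3. B LOAD -> counter=6 r=(0,6) succ=(0,0) retry=(2,0)
4. B CAS -> counter=7 r=(0,6) succ=(0,1) retry=(2,0)

counter=7 r=(0,6) succ=(0,1) retry=(2,0)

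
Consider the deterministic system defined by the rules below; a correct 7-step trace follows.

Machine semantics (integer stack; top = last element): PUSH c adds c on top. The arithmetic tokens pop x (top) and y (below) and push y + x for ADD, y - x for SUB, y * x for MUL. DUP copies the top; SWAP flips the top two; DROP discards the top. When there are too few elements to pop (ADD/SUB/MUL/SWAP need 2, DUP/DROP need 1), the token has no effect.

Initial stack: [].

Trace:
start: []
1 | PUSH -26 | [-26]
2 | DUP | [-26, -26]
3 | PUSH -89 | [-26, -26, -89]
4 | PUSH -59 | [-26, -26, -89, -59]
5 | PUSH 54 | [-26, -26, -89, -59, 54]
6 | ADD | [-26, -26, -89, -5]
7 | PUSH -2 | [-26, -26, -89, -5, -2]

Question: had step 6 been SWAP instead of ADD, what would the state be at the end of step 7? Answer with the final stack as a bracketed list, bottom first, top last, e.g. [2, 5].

(re-executing from step 6 with the substitution; state before step 6: [-26, -26, -89, -59, 54])
6 | SWAP | [-26, -26, -89, 54, -59]
7 | PUSH -2 | [-26, -26, -89, 54, -59, -2]

[-26, -26, -89, 54, -59, -2]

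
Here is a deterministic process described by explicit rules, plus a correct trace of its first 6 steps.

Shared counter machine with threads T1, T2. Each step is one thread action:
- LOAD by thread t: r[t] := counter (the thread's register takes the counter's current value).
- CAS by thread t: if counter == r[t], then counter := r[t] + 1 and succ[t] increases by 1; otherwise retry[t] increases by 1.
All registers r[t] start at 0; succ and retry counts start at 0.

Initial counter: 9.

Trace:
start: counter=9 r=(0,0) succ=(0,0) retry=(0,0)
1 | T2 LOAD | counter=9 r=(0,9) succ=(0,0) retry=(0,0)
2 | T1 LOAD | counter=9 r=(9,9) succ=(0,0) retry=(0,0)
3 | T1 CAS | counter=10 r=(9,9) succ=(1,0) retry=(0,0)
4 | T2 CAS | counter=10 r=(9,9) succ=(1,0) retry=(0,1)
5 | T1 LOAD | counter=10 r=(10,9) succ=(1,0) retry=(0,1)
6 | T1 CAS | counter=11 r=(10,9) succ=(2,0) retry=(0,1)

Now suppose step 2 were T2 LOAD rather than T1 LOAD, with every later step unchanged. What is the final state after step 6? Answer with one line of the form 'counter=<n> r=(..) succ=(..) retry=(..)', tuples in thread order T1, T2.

(re-executing from step 2 with the substitution; state before step 2: counter=9 r=(0,9) succ=(0,0) retry=(0,0))
2 | T2 LOAD | counter=9 r=(0,9) succ=(0,0) retry=(0,0)
3 | T1 CAS | counter=9 r=(0,9) succ=(0,0) retry=(1,0)
4 | T2 CAS | counter=10 r=(0,9) succ=(0,1) retry=(1,0)
5 | T1 LOAD | counter=10 r=(10,9) succ=(0,1) retry=(1,0)
6 | T1 CAS | counter=11 r=(10,9) succ=(1,1) retry=(1,0)

counter=11 r=(10,9) succ=(1,1) retry=(1,0)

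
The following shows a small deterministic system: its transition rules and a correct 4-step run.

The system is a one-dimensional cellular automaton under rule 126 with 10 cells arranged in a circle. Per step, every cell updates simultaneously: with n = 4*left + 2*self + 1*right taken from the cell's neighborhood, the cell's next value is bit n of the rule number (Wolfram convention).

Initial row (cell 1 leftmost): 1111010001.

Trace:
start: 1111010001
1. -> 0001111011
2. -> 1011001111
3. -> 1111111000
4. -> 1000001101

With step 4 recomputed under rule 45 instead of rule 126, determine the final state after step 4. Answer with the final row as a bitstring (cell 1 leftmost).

1000000010

(re-executing step 4 under rule 45; state before step 4: 1111111000)
4. -> 1000000010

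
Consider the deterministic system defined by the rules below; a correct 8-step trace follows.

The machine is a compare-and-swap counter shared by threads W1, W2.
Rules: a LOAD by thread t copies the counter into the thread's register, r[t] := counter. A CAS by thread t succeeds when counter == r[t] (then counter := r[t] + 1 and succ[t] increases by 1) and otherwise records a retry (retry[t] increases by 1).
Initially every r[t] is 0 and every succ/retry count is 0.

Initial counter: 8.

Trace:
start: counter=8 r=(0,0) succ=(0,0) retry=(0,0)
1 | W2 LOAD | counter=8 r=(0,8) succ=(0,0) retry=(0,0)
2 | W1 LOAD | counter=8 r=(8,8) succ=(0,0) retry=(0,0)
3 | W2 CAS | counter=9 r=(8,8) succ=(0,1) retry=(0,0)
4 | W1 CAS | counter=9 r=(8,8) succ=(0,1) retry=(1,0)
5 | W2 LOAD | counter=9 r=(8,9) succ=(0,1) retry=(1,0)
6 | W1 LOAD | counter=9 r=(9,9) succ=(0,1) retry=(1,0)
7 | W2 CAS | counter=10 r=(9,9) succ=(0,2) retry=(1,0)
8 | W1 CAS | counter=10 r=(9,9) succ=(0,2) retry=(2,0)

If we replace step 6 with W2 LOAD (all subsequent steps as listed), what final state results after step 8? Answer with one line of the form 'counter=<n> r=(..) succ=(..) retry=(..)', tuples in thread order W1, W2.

counter=10 r=(8,9) succ=(0,2) retry=(2,0)

(re-executing from step 6 with the substitution; state before step 6: counter=9 r=(8,9) succ=(0,1) retry=(1,0))
6 | W2 LOAD | counter=9 r=(8,9) succ=(0,1) retry=(1,0)
7 | W2 CAS | counter=10 r=(8,9) succ=(0,2) retry=(1,0)
8 | W1 CAS | counter=10 r=(8,9) succ=(0,2) retry=(2,0)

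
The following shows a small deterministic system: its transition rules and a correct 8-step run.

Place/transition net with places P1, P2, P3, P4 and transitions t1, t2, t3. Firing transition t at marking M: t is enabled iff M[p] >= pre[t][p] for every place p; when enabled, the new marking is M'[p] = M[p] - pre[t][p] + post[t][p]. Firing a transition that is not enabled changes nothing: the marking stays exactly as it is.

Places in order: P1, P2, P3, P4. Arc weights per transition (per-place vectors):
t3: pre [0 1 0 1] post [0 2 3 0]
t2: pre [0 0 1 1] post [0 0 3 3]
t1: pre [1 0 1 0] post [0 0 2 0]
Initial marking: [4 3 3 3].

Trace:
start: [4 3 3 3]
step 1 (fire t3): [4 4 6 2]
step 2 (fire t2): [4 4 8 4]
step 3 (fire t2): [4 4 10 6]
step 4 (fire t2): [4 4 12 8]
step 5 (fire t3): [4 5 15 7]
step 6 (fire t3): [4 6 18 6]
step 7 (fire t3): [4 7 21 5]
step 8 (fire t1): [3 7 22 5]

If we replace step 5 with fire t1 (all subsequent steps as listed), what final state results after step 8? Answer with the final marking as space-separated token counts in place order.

(re-executing from step 5 with the substitution; state before step 5: [4 4 12 8])
step 5 (fire t1): [3 4 13 8]
step 6 (fire t3): [3 5 16 7]
step 7 (fire t3): [3 6 19 6]
step 8 (fire t1): [2 6 20 6]

2 6 20 6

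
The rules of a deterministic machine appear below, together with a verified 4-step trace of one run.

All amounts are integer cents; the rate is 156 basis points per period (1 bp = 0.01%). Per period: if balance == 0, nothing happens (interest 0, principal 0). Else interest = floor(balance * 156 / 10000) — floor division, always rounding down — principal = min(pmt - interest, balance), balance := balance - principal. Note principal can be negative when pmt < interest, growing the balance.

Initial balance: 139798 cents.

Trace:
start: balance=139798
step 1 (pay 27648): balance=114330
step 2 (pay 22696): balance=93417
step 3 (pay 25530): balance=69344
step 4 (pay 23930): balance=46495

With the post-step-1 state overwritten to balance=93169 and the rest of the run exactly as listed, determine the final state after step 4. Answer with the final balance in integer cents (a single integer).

24329

state after step 1 := balance=93169
step 2 (pay 22696): balance=71926
step 3 (pay 25530): balance=47518
step 4 (pay 23930): balance=24329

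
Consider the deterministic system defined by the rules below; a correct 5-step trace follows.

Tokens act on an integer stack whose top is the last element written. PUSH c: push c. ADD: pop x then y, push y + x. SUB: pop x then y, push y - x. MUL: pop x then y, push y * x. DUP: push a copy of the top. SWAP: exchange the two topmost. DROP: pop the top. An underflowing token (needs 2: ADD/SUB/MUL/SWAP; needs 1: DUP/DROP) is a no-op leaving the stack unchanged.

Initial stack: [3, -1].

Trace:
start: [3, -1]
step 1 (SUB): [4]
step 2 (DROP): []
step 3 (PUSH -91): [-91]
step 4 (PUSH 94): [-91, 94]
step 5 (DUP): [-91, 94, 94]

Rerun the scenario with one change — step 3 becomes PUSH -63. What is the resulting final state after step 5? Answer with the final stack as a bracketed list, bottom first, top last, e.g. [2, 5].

(re-executing from step 3 with the substitution; state before step 3: [])
step 3 (PUSH -63): [-63]
step 4 (PUSH 94): [-63, 94]
step 5 (DUP): [-63, 94, 94]

[-63, 94, 94]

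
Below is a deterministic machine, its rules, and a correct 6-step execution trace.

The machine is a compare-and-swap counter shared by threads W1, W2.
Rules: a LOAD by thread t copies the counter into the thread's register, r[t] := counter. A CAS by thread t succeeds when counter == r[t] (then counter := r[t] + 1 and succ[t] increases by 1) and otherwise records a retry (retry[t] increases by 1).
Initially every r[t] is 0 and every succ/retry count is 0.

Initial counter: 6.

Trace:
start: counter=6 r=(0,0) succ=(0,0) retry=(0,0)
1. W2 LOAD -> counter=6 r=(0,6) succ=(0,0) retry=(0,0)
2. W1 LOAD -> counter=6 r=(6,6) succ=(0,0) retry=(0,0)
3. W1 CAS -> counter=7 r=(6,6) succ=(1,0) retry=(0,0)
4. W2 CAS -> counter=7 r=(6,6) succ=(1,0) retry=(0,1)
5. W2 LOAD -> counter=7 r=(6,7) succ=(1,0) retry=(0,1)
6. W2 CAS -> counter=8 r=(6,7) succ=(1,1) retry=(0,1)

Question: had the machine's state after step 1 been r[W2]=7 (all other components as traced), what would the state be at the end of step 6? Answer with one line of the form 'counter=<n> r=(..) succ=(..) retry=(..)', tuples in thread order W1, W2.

state after step 1 := counter=6 r=(0,7) succ=(0,0) retry=(0,0)
2. W1 LOAD -> counter=6 r=(6,7) succ=(0,0) retry=(0,0)
3. W1 CAS -> counter=7 r=(6,7) succ=(1,0) retry=(0,0)
4. W2 CAS -> counter=8 r=(6,7) succ=(1,1) retry=(0,0)
5. W2 LOAD -> counter=8 r=(6,8) succ=(1,1) retry=(0,0)
6. W2 CAS -> counter=9 r=(6,8) succ=(1,2) retry=(0,0)

counter=9 r=(6,8) succ=(1,2) retry=(0,0)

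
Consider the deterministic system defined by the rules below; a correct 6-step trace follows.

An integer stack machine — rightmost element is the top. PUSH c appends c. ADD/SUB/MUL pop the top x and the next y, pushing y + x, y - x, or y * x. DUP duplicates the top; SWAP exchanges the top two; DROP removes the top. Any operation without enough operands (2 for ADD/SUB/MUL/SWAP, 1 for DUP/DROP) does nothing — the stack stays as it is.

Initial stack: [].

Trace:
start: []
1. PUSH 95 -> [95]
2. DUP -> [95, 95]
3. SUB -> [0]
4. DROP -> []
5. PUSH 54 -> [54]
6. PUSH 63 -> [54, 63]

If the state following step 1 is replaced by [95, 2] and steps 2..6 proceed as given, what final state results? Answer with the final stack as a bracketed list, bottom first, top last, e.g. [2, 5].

[95, 54, 63]

state after step 1 := [95, 2]
2. DUP -> [95, 2, 2]
3. SUB -> [95, 0]
4. DROP -> [95]
5. PUSH 54 -> [95, 54]
6. PUSH 63 -> [95, 54, 63]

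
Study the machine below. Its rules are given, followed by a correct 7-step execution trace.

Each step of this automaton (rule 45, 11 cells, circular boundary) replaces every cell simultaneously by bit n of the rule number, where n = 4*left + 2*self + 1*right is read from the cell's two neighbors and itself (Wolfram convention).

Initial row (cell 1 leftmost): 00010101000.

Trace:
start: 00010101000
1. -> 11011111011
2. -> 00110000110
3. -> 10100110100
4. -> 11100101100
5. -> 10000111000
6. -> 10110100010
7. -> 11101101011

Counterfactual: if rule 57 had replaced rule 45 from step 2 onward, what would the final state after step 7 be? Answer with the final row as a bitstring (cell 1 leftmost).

11010101010

(re-executing steps 2..7 under rule 57; state before step 2: 11011111011)
2. -> 00110000110
3. -> 10101110101
4. -> 01011001011
5. -> 10110100110
6. -> 01101010101
7. -> 11010101010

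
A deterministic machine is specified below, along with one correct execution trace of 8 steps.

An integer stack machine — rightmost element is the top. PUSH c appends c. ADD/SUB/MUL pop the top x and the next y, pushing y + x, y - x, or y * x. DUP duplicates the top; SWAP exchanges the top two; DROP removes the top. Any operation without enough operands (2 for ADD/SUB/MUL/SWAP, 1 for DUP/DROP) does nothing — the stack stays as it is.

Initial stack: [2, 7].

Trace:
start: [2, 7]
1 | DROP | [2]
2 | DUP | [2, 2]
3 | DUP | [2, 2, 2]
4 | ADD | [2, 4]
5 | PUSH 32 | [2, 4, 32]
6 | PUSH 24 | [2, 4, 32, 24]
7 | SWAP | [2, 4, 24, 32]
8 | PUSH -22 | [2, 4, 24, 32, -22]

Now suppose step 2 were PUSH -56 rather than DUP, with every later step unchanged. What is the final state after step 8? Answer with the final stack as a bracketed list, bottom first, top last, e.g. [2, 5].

[2, -112, 24, 32, -22]

(re-executing from step 2 with the substitution; state before step 2: [2])
2 | PUSH -56 | [2, -56]
3 | DUP | [2, -56, -56]
4 | ADD | [2, -112]
5 | PUSH 32 | [2, -112, 32]
6 | PUSH 24 | [2, -112, 32, 24]
7 | SWAP | [2, -112, 24, 32]
8 | PUSH -22 | [2, -112, 24, 32, -22]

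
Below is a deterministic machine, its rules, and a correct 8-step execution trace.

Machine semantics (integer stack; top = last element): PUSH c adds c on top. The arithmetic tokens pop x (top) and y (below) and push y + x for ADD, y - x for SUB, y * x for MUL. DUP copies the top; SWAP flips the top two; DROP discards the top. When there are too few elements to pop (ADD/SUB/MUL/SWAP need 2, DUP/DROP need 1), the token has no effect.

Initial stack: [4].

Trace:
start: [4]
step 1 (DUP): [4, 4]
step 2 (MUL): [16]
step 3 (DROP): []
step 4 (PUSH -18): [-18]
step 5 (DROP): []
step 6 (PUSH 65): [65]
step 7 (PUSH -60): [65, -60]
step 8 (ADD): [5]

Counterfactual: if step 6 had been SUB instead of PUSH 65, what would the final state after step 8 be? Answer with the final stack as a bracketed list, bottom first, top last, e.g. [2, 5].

[-60]

(re-executing from step 6 with the substitution; state before step 6: [])
step 6 (SUB): []
step 7 (PUSH -60): [-60]
step 8 (ADD): [-60]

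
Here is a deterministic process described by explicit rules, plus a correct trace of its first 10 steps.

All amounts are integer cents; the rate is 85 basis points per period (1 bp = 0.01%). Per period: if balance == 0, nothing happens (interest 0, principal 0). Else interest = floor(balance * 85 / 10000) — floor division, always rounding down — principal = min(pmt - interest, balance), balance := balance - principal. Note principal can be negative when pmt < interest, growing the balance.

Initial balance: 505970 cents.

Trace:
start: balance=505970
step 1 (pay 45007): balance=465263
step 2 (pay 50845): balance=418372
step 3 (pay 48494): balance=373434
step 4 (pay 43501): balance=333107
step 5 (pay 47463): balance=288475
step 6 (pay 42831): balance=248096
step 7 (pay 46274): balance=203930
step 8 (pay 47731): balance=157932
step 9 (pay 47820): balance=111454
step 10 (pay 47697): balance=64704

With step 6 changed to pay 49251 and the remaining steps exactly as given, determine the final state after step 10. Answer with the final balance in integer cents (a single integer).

(re-executing from step 6 with the substitution; state before step 6: balance=288475)
step 6 (pay 49251): balance=241676
step 7 (pay 46274): balance=197456
step 8 (pay 47731): balance=151403
step 9 (pay 47820): balance=104869
step 10 (pay 47697): balance=58063

58063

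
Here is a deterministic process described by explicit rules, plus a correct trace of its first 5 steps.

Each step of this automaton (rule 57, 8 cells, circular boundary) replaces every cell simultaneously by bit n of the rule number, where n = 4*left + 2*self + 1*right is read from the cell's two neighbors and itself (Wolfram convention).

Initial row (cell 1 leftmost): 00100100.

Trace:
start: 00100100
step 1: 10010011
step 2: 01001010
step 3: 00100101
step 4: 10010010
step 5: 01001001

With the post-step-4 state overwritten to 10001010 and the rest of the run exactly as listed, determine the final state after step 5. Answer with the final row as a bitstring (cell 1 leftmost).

state after step 4 := 10001010
step 5: 01100101

01100101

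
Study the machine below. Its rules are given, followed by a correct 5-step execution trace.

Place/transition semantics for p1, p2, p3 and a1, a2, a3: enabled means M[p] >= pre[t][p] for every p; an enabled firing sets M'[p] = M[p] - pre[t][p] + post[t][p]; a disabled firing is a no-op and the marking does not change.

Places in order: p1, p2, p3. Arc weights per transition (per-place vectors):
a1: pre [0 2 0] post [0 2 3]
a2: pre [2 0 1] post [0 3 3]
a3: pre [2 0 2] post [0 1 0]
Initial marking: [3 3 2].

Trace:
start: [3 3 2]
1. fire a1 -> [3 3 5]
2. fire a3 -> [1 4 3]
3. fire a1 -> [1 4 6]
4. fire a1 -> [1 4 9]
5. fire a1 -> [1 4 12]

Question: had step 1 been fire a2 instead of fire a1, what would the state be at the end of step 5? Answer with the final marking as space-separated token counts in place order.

(re-executing from step 1 with the substitution; state before step 1: [3 3 2])
1. fire a2 -> [1 6 4]
2. fire a3 -> [1 6 4]
3. fire a1 -> [1 6 7]
4. fire a1 -> [1 6 10]
5. fire a1 -> [1 6 13]

1 6 13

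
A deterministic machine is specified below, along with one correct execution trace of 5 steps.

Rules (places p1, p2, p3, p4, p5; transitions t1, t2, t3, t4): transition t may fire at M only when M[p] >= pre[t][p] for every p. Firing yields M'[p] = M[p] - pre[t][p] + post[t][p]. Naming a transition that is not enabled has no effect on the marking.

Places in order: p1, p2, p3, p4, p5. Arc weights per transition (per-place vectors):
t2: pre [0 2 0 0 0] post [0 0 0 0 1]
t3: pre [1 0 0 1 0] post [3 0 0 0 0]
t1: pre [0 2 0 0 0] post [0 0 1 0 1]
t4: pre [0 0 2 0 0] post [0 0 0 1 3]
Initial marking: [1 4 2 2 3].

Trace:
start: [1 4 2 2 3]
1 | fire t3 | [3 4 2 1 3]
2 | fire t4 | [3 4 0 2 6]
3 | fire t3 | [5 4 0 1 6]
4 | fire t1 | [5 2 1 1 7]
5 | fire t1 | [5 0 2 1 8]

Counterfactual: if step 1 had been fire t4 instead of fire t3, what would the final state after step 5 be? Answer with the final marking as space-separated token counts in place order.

(re-executing from step 1 with the substitution; state before step 1: [1 4 2 2 3])
1 | fire t4 | [1 4 0 3 6]
2 | fire t4 | [1 4 0 3 6]
3 | fire t3 | [3 4 0 2 6]
4 | fire t1 | [3 2 1 2 7]
5 | fire t1 | [3 0 2 2 8]

3 0 2 2 8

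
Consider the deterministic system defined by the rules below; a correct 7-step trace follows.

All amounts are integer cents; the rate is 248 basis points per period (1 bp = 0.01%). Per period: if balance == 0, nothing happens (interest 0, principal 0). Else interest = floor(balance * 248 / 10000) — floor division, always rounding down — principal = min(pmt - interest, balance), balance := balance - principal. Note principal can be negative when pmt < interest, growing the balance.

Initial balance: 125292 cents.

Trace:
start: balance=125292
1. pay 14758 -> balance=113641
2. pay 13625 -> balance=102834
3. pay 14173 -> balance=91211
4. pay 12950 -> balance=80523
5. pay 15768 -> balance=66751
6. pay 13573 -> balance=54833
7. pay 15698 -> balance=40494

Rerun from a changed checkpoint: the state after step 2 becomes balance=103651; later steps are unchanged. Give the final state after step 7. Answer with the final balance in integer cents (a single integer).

41418

state after step 2 := balance=103651
3. pay 14173 -> balance=92048
4. pay 12950 -> balance=81380
5. pay 15768 -> balance=67630
6. pay 13573 -> balance=55734
7. pay 15698 -> balance=41418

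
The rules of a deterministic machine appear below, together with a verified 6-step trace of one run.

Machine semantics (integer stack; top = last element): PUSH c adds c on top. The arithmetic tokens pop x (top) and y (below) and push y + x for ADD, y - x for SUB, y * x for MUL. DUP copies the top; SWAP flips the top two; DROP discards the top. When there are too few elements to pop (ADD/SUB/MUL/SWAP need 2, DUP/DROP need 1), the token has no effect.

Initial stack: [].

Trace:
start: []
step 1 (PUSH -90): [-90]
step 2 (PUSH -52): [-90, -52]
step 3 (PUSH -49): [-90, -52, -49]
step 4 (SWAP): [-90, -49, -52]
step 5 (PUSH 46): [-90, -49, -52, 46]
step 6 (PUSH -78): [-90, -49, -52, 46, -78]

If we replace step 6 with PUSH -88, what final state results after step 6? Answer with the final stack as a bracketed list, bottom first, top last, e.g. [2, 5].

[-90, -49, -52, 46, -88]

(re-executing from step 6 with the substitution; state before step 6: [-90, -49, -52, 46])
step 6 (PUSH -88): [-90, -49, -52, 46, -88]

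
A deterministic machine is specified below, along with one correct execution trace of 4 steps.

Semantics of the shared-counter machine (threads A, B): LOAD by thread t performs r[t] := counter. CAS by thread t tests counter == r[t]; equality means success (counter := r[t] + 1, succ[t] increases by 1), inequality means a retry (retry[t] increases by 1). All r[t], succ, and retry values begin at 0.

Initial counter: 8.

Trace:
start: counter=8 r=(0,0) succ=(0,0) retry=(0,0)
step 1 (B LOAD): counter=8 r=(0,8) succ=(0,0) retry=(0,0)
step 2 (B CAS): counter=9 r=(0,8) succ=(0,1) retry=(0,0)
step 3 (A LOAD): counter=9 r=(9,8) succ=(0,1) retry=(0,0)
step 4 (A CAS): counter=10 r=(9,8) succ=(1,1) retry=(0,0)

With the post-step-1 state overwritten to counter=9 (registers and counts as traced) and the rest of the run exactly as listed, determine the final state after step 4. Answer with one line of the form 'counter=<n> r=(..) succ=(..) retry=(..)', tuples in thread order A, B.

counter=10 r=(9,8) succ=(1,0) retry=(0,1)

state after step 1 := counter=9 r=(0,8) succ=(0,0) retry=(0,0)
step 2 (B CAS): counter=9 r=(0,8) succ=(0,0) retry=(0,1)
step 3 (A LOAD): counter=9 r=(9,8) succ=(0,0) retry=(0,1)
step 4 (A CAS): counter=10 r=(9,8) succ=(1,0) retry=(0,1)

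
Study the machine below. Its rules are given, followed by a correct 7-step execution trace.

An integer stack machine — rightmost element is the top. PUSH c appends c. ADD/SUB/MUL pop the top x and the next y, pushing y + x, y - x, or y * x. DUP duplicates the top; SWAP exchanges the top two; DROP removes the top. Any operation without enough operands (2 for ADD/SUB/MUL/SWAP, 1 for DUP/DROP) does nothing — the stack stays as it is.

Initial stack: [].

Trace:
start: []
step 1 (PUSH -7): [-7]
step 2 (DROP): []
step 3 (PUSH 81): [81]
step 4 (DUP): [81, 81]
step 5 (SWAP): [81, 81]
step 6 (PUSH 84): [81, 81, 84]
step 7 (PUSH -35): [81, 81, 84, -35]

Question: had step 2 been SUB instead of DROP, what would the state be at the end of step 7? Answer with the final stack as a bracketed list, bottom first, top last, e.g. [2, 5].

(re-executing from step 2 with the substitution; state before step 2: [-7])
step 2 (SUB): [-7]
step 3 (PUSH 81): [-7, 81]
step 4 (DUP): [-7, 81, 81]
step 5 (SWAP): [-7, 81, 81]
step 6 (PUSH 84): [-7, 81, 81, 84]
step 7 (PUSH -35): [-7, 81, 81, 84, -35]

[-7, 81, 81, 84, -35]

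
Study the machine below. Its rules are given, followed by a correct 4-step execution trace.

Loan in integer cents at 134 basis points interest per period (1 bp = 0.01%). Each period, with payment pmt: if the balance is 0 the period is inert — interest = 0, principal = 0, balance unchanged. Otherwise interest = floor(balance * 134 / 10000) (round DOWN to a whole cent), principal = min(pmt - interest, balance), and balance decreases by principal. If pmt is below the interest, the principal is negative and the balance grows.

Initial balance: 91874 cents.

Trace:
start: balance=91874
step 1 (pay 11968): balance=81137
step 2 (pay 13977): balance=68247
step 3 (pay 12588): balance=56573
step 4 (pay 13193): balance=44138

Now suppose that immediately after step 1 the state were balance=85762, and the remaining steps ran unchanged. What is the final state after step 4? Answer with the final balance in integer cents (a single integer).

48951

state after step 1 := balance=85762
step 2 (pay 13977): balance=72934
step 3 (pay 12588): balance=61323
step 4 (pay 13193): balance=48951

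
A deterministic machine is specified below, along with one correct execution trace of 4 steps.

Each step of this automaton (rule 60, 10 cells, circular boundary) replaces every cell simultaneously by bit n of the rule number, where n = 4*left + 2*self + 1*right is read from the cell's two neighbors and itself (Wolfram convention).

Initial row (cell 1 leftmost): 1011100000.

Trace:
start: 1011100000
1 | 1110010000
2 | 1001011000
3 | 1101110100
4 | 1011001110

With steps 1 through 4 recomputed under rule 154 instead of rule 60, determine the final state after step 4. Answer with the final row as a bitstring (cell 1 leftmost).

(re-executing steps 1..4 under rule 154; state before step 1: 1011100000)
1 | 0011010001
2 | 1110001010
3 | 1101010000
4 | 1000001001

1000001001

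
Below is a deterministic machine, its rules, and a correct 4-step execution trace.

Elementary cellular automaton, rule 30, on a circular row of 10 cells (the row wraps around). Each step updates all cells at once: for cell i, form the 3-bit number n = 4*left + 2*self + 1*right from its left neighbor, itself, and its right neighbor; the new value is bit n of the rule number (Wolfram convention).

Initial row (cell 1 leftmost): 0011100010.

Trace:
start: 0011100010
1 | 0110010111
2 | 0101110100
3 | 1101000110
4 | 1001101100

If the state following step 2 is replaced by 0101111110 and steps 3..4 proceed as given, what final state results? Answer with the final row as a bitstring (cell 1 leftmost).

state after step 2 := 0101111110
3 | 1101000001
4 | 0001100011

0001100011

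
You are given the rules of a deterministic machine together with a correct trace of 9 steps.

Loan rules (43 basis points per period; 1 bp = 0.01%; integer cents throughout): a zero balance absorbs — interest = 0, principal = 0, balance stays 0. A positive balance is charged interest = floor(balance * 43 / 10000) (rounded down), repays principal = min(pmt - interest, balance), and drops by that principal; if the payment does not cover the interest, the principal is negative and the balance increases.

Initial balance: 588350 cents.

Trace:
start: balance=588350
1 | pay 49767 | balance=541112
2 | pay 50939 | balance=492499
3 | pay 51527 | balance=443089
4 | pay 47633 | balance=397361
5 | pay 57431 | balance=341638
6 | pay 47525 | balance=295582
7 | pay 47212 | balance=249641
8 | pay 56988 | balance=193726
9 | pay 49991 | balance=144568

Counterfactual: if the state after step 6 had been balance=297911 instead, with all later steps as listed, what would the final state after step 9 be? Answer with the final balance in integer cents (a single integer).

state after step 6 := balance=297911
7 | pay 47212 | balance=251980
8 | pay 56988 | balance=196075
9 | pay 49991 | balance=146927

146927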